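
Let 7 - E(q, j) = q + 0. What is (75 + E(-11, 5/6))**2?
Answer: 8649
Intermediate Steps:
E(q, j) = 7 - q (E(q, j) = 7 - (q + 0) = 7 - q)
(75 + E(-11, 5/6))**2 = (75 + (7 - 1*(-11)))**2 = (75 + (7 + 11))**2 = (75 + 18)**2 = 93**2 = 8649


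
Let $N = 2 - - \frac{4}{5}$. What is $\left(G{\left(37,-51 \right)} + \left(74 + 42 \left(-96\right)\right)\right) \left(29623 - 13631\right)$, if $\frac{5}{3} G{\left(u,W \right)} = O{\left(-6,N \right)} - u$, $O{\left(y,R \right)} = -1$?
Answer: $- \frac{318304768}{5} \approx -6.3661 \cdot 10^{7}$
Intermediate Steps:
$N = \frac{14}{5}$ ($N = 2 - \left(-4\right) \frac{1}{5} = 2 - - \frac{4}{5} = 2 + \frac{4}{5} = \frac{14}{5} \approx 2.8$)
$G{\left(u,W \right)} = - \frac{3}{5} - \frac{3 u}{5}$ ($G{\left(u,W \right)} = \frac{3 \left(-1 - u\right)}{5} = - \frac{3}{5} - \frac{3 u}{5}$)
$\left(G{\left(37,-51 \right)} + \left(74 + 42 \left(-96\right)\right)\right) \left(29623 - 13631\right) = \left(\left(- \frac{3}{5} - \frac{111}{5}\right) + \left(74 + 42 \left(-96\right)\right)\right) \left(29623 - 13631\right) = \left(\left(- \frac{3}{5} - \frac{111}{5}\right) + \left(74 - 4032\right)\right) 15992 = \left(- \frac{114}{5} - 3958\right) 15992 = \left(- \frac{19904}{5}\right) 15992 = - \frac{318304768}{5}$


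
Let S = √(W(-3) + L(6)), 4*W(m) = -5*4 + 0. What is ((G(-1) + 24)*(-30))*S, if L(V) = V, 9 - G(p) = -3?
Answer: -1080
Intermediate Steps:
W(m) = -5 (W(m) = (-5*4 + 0)/4 = (-20 + 0)/4 = (¼)*(-20) = -5)
G(p) = 12 (G(p) = 9 - 1*(-3) = 9 + 3 = 12)
S = 1 (S = √(-5 + 6) = √1 = 1)
((G(-1) + 24)*(-30))*S = ((12 + 24)*(-30))*1 = (36*(-30))*1 = -1080*1 = -1080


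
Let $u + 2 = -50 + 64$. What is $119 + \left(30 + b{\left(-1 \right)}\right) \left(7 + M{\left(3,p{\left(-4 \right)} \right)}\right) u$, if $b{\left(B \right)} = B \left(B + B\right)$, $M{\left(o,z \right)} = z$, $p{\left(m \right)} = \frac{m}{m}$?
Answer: $3191$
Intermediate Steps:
$p{\left(m \right)} = 1$
$b{\left(B \right)} = 2 B^{2}$ ($b{\left(B \right)} = B 2 B = 2 B^{2}$)
$u = 12$ ($u = -2 + \left(-50 + 64\right) = -2 + 14 = 12$)
$119 + \left(30 + b{\left(-1 \right)}\right) \left(7 + M{\left(3,p{\left(-4 \right)} \right)}\right) u = 119 + \left(30 + 2 \left(-1\right)^{2}\right) \left(7 + 1\right) 12 = 119 + \left(30 + 2 \cdot 1\right) 8 \cdot 12 = 119 + \left(30 + 2\right) 8 \cdot 12 = 119 + 32 \cdot 8 \cdot 12 = 119 + 256 \cdot 12 = 119 + 3072 = 3191$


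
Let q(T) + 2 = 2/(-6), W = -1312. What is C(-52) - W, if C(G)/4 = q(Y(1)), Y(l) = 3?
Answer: 3908/3 ≈ 1302.7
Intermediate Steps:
q(T) = -7/3 (q(T) = -2 + 2/(-6) = -2 + 2*(-⅙) = -2 - ⅓ = -7/3)
C(G) = -28/3 (C(G) = 4*(-7/3) = -28/3)
C(-52) - W = -28/3 - 1*(-1312) = -28/3 + 1312 = 3908/3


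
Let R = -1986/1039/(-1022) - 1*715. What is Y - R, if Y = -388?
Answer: 173612790/530929 ≈ 327.00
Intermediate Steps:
R = -379613242/530929 (R = -1986*1/1039*(-1/1022) - 715 = -1986/1039*(-1/1022) - 715 = 993/530929 - 715 = -379613242/530929 ≈ -715.00)
Y - R = -388 - 1*(-379613242/530929) = -388 + 379613242/530929 = 173612790/530929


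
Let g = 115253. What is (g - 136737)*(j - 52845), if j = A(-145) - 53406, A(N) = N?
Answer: 2285811664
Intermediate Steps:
j = -53551 (j = -145 - 53406 = -53551)
(g - 136737)*(j - 52845) = (115253 - 136737)*(-53551 - 52845) = -21484*(-106396) = 2285811664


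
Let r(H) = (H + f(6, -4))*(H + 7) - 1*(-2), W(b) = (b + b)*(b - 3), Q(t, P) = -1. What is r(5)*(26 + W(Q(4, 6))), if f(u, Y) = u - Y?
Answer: 6188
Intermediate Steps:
W(b) = 2*b*(-3 + b) (W(b) = (2*b)*(-3 + b) = 2*b*(-3 + b))
r(H) = 2 + (7 + H)*(10 + H) (r(H) = (H + (6 - 1*(-4)))*(H + 7) - 1*(-2) = (H + (6 + 4))*(7 + H) + 2 = (H + 10)*(7 + H) + 2 = (10 + H)*(7 + H) + 2 = (7 + H)*(10 + H) + 2 = 2 + (7 + H)*(10 + H))
r(5)*(26 + W(Q(4, 6))) = (72 + 5² + 17*5)*(26 + 2*(-1)*(-3 - 1)) = (72 + 25 + 85)*(26 + 2*(-1)*(-4)) = 182*(26 + 8) = 182*34 = 6188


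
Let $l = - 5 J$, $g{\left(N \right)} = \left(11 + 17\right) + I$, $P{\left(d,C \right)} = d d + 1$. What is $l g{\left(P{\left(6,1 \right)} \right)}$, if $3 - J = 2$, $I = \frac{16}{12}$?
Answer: $- \frac{440}{3} \approx -146.67$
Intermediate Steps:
$I = \frac{4}{3}$ ($I = 16 \cdot \frac{1}{12} = \frac{4}{3} \approx 1.3333$)
$J = 1$ ($J = 3 - 2 = 1$)
$P{\left(d,C \right)} = 1 + d^{2}$ ($P{\left(d,C \right)} = d^{2} + 1 = 1 + d^{2}$)
$g{\left(N \right)} = \frac{88}{3}$ ($g{\left(N \right)} = \left(11 + 17\right) + \frac{4}{3} = 28 + \frac{4}{3} = \frac{88}{3}$)
$l = -5$ ($l = \left(-5\right) 1 = -5$)
$l g{\left(P{\left(6,1 \right)} \right)} = \left(-5\right) \frac{88}{3} = - \frac{440}{3}$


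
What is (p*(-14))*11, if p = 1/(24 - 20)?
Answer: -77/2 ≈ -38.500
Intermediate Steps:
p = ¼ (p = 1/4 = ¼ ≈ 0.25000)
(p*(-14))*11 = ((¼)*(-14))*11 = -7/2*11 = -77/2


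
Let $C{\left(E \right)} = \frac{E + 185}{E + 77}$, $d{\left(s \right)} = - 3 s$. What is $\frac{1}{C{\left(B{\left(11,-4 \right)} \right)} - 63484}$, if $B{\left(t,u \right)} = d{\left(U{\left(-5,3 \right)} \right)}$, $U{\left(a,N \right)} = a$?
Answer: $- \frac{23}{1460082} \approx -1.5753 \cdot 10^{-5}$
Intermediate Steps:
$B{\left(t,u \right)} = 15$ ($B{\left(t,u \right)} = \left(-3\right) \left(-5\right) = 15$)
$C{\left(E \right)} = \frac{185 + E}{77 + E}$
$\frac{1}{C{\left(B{\left(11,-4 \right)} \right)} - 63484} = \frac{1}{\frac{185 + 15}{77 + 15} - 63484} = \frac{1}{\frac{1}{92} \cdot 200 - 63484} = \frac{1}{\frac{50}{23} - 63484} = \frac{1}{- \frac{1460082}{23}} = - \frac{23}{1460082}$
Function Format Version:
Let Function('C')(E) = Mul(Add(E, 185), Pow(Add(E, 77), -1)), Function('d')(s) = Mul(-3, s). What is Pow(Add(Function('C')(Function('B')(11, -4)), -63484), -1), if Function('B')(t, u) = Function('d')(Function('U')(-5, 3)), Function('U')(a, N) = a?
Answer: Rational(-23, 1460082) ≈ -1.5753e-5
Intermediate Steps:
Function('B')(t, u) = 15 (Function('B')(t, u) = Mul(-3, -5) = 15)
Function('C')(E) = Mul(Pow(Add(77, E), -1), Add(185, E)) (Function('C')(E) = Mul(Add(185, E), Pow(Add(77, E), -1)) = Mul(Pow(Add(77, E), -1), Add(185, E)))
Pow(Add(Function('C')(Function('B')(11, -4)), -63484), -1) = Pow(Add(Mul(Pow(Add(77, 15), -1), Add(185, 15)), -63484), -1) = Pow(Add(Mul(Pow(92, -1), 200), -63484), -1) = Pow(Add(Mul(Rational(1, 92), 200), -63484), -1) = Pow(Add(Rational(50, 23), -63484), -1) = Pow(Rational(-1460082, 23), -1) = Rational(-23, 1460082)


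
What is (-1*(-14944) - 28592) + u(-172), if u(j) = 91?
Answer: -13557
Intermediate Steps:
(-1*(-14944) - 28592) + u(-172) = (-1*(-14944) - 28592) + 91 = (14944 - 28592) + 91 = -13648 + 91 = -13557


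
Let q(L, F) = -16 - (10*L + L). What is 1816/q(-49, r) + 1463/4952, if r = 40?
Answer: 9757981/2589896 ≈ 3.7677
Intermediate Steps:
q(L, F) = -16 - 11*L
1816/q(-49, r) + 1463/4952 = 1816/(-16 - 11*(-49)) + 1463/4952 = 1816/(-16 + 539) + 1463*(1/4952) = 1816/523 + 1463/4952 = 9757981/2589896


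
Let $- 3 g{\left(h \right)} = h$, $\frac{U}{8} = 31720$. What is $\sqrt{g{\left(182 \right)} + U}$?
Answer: $\frac{\sqrt{2283294}}{3} \approx 503.69$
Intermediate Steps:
$U = 253760$ ($U = 8 \cdot 31720 = 253760$)
$g{\left(h \right)} = - \frac{h}{3}$
$\sqrt{g{\left(182 \right)} + U} = \sqrt{\left(- \frac{1}{3}\right) 182 + 253760} = \sqrt{- \frac{182}{3} + 253760} = \sqrt{\frac{761098}{3}} = \frac{\sqrt{2283294}}{3}$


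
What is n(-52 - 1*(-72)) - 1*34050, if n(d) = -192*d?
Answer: -37890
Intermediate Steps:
n(-52 - 1*(-72)) - 1*34050 = -192*(-52 - 1*(-72)) - 1*34050 = -192*(-52 + 72) - 34050 = -192*20 - 34050 = -3840 - 34050 = -37890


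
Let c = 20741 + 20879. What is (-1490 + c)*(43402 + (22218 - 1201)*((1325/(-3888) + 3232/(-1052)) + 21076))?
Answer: 9087664936030978045/511272 ≈ 1.7775e+13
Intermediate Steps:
c = 41620
(-1490 + c)*(43402 + (22218 - 1201)*((1325/(-3888) + 3232/(-1052)) + 21076)) = (-1490 + 41620)*(43402 + (22218 - 1201)*((1325/(-3888) + 3232/(-1052)) + 21076)) = 40130*(43402 + 21017*((1325*(-1/3888) + 3232*(-1/1052)) + 21076)) = 40130*(43402 + 21017*((-1325/3888 - 808/263) + 21076)) = 40130*(43402 + 21017*(-3489979/1022544 + 21076)) = 40130*(43402 + 21017*(21547647365/1022544)) = 40130*(43402 + 452866904670205/1022544) = 40130*(452911285124893/1022544) = 9087664936030978045/511272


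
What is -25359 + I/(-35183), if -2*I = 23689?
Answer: -1784387705/70366 ≈ -25359.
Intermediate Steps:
I = -23689/2 (I = -1/2*23689 = -23689/2 ≈ -11845.)
-25359 + I/(-35183) = -25359 - 23689/2/(-35183) = -25359 - 23689/2*(-1/35183) = -25359 + 23689/70366 = -1784387705/70366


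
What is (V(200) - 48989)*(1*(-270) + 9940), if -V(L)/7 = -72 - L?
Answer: -455311950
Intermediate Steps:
V(L) = 504 + 7*L (V(L) = -7*(-72 - L) = 504 + 7*L)
(V(200) - 48989)*(1*(-270) + 9940) = ((504 + 7*200) - 48989)*(1*(-270) + 9940) = ((504 + 1400) - 48989)*(-270 + 9940) = (1904 - 48989)*9670 = -47085*9670 = -455311950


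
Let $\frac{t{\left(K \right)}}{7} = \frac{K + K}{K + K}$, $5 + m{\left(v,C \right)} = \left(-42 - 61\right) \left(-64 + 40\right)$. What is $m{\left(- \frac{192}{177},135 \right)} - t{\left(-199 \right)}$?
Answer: $2460$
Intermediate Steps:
$m{\left(v,C \right)} = 2467$ ($m{\left(v,C \right)} = -5 + \left(-42 - 61\right) \left(-64 + 40\right) = -5 - -2472 = -5 + 2472 = 2467$)
$t{\left(K \right)} = 7$ ($t{\left(K \right)} = 7 \frac{K + K}{K + K} = 7 \frac{2 K}{2 K} = 7 \cdot 2 K \frac{1}{2 K} = 7 \cdot 1 = 7$)
$m{\left(- \frac{192}{177},135 \right)} - t{\left(-199 \right)} = 2467 - 7 = 2460$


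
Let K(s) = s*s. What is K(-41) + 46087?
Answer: 47768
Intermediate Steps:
K(s) = s**2
K(-41) + 46087 = (-41)**2 + 46087 = 1681 + 46087 = 47768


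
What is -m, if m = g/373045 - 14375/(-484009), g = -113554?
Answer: 49598636111/180557137405 ≈ 0.27470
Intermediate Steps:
m = -49598636111/180557137405 (m = -113554/373045 - 14375/(-484009) = -113554*1/373045 - 14375*(-1/484009) = -113554/373045 + 14375/484009 = -49598636111/180557137405 ≈ -0.27470)
-m = -1*(-49598636111/180557137405) = 49598636111/180557137405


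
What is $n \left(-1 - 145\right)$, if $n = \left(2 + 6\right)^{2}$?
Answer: $-9344$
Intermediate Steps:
$n = 64$ ($n = 8^{2} = 64$)
$n \left(-1 - 145\right) = 64 \left(-1 - 145\right) = 64 \left(-146\right) = -9344$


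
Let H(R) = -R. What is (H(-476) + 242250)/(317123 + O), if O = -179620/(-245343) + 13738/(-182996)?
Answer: 778401262413852/1016988105869545 ≈ 0.76540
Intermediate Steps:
O = 2107087099/3206913402 (O = -179620*(-1/245343) + 13738*(-1/182996) = 25660/35049 - 6869/91498 = 2107087099/3206913402 ≈ 0.65705)
(H(-476) + 242250)/(317123 + O) = (-1*(-476) + 242250)/(317123 + 2107087099/3206913402) = (476 + 242250)/(1016988105869545/3206913402) = 242726*(3206913402/1016988105869545) = 778401262413852/1016988105869545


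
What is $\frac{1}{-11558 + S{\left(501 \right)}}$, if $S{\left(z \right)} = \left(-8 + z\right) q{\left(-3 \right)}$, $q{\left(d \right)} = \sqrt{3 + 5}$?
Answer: $- \frac{5779}{65821486} - \frac{493 \sqrt{2}}{65821486} \approx -9.8391 \cdot 10^{-5}$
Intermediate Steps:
$q{\left(d \right)} = 2 \sqrt{2}$ ($q{\left(d \right)} = \sqrt{8} = 2 \sqrt{2}$)
$S{\left(z \right)} = 2 \sqrt{2} \left(-8 + z\right)$ ($S{\left(z \right)} = \left(-8 + z\right) 2 \sqrt{2} = 2 \sqrt{2} \left(-8 + z\right)$)
$\frac{1}{-11558 + S{\left(501 \right)}} = \frac{1}{-11558 + 2 \sqrt{2} \left(-8 + 501\right)} = \frac{1}{-11558 + 2 \sqrt{2} \cdot 493} = \frac{1}{-11558 + 986 \sqrt{2}}$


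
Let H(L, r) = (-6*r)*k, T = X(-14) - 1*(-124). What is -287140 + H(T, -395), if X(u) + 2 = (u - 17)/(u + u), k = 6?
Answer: -272920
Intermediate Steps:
X(u) = -2 + (-17 + u)/(2*u) (X(u) = -2 + (u - 17)/(u + u) = -2 + (-17 + u)/((2*u)) = -2 + (-17 + u)*(1/(2*u)) = -2 + (-17 + u)/(2*u))
T = 3447/28 (T = (1/2)*(-17 - 3*(-14))/(-14) - 1*(-124) = (1/2)*(-1/14)*(-17 + 42) + 124 = (1/2)*(-1/14)*25 + 124 = -25/28 + 124 = 3447/28 ≈ 123.11)
H(L, r) = -36*r (H(L, r) = -6*r*6 = -36*r)
-287140 + H(T, -395) = -287140 - 36*(-395) = -287140 + 14220 = -272920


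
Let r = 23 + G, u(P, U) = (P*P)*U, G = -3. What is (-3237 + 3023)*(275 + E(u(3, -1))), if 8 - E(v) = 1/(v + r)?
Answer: -665968/11 ≈ -60543.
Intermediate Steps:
u(P, U) = U*P**2 (u(P, U) = P**2*U = U*P**2)
r = 20 (r = 23 - 3 = 20)
E(v) = 8 - 1/(20 + v) (E(v) = 8 - 1/(v + 20) = 8 - 1/(20 + v))
(-3237 + 3023)*(275 + E(u(3, -1))) = (-3237 + 3023)*(275 + (159 + 8*(-1*3**2))/(20 - 1*3**2)) = -214*(275 + (159 + 8*(-1*9))/(20 - 1*9)) = -214*(275 + (159 + 8*(-9))/(20 - 9)) = -214*(275 + (159 - 72)/11) = -214*(275 + (1/11)*87) = -214*(275 + 87/11) = -214*3112/11 = -665968/11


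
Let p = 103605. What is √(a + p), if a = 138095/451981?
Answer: 20*√52912997135594/451981 ≈ 321.88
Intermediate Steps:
a = 138095/451981 (a = 138095*(1/451981) = 138095/451981 ≈ 0.30553)
√(a + p) = √(138095/451981 + 103605) = √(46827629600/451981) = 20*√52912997135594/451981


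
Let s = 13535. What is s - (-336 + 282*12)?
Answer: 10487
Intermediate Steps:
s - (-336 + 282*12) = 13535 - (-336 + 282*12) = 13535 - (-336 + 3384) = 13535 - 1*3048 = 13535 - 3048 = 10487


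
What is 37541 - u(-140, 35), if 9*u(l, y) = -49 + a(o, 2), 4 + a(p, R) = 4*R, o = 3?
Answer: 37546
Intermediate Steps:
a(p, R) = -4 + 4*R
u(l, y) = -5 (u(l, y) = (-49 + (-4 + 4*2))/9 = (-49 + (-4 + 8))/9 = (-49 + 4)/9 = (⅑)*(-45) = -5)
37541 - u(-140, 35) = 37541 - 1*(-5) = 37541 + 5 = 37546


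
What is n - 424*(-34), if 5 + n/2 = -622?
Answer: 13162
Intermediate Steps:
n = -1254 (n = -10 + 2*(-622) = -10 - 1244 = -1254)
n - 424*(-34) = -1254 - 424*(-34) = -1254 + 14416 = 13162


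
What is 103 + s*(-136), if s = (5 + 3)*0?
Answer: 103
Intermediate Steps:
s = 0 (s = 8*0 = 0)
103 + s*(-136) = 103 + 0*(-136) = 103 + 0 = 103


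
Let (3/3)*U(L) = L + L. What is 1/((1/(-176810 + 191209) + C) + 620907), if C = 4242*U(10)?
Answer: 14399/10162051054 ≈ 1.4169e-6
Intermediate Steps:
U(L) = 2*L (U(L) = L + L = 2*L)
C = 84840 (C = 4242*(2*10) = 4242*20 = 84840)
1/((1/(-176810 + 191209) + C) + 620907) = 1/((1/(-176810 + 191209) + 84840) + 620907) = 1/((1/14399 + 84840) + 620907) = 1/(1221611161/14399 + 620907) = 1/(10162051054/14399) = 14399/10162051054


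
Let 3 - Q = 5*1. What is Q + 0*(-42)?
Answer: -2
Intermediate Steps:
Q = -2 (Q = 3 - 5 = -2)
Q + 0*(-42) = -2 + 0*(-42) = -2 + 0 = -2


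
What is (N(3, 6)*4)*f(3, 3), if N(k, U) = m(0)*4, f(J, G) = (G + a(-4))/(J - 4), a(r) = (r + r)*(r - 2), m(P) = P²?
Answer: 0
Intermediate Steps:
a(r) = 2*r*(-2 + r) (a(r) = (2*r)*(-2 + r) = 2*r*(-2 + r))
f(J, G) = (48 + G)/(-4 + J) (f(J, G) = (G + 2*(-4)*(-2 - 4))/(J - 4) = (G + 2*(-4)*(-6))/(-4 + J) = (G + 48)/(-4 + J) = (48 + G)/(-4 + J))
N(k, U) = 0 (N(k, U) = 0²*4 = 0*4 = 0)
(N(3, 6)*4)*f(3, 3) = (0*4)*((48 + 3)/(-4 + 3)) = 0*(51/(-1)) = 0*(-1*51) = 0*(-51) = 0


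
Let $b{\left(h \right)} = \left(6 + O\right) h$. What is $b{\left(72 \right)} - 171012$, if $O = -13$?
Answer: $-171516$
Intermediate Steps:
$b{\left(h \right)} = - 7 h$ ($b{\left(h \right)} = \left(6 - 13\right) h = - 7 h$)
$b{\left(72 \right)} - 171012 = \left(-7\right) 72 - 171012 = -504 - 171012 = -171516$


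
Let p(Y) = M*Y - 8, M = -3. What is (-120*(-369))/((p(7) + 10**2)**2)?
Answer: 44280/5041 ≈ 8.7840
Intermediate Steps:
p(Y) = -8 - 3*Y (p(Y) = -3*Y - 8 = -8 - 3*Y)
(-120*(-369))/((p(7) + 10**2)**2) = (-120*(-369))/(((-8 - 3*7) + 10**2)**2) = 44280/(((-8 - 21) + 100)**2) = 44280/((-29 + 100)**2) = 44280/(71**2) = 44280/5041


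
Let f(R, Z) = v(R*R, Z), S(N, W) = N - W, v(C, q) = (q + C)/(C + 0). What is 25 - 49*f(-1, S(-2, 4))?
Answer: 270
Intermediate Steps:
v(C, q) = (C + q)/C
f(R, Z) = (Z + R**2)/R**2 (f(R, Z) = (R*R + Z)/((R*R)) = (R**2 + Z)/(R**2) = (Z + R**2)/R**2)
25 - 49*f(-1, S(-2, 4)) = 25 - 49*(1 + (-2 - 1*4)/(-1)**2) = 25 - 49*(1 + (-2 - 4)*1) = 25 - 49*(1 - 6*1) = 25 - 49*(1 - 6) = 25 - 49*(-5) = 25 + 245 = 270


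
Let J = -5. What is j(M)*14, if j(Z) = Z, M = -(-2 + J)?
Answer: 98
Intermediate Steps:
M = 7 (M = -(-2 - 5) = -1*(-7) = 7)
j(M)*14 = 7*14 = 98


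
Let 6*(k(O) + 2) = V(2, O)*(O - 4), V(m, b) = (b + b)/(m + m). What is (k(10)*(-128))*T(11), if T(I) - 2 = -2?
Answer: 0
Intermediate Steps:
T(I) = 0 (T(I) = 2 - 2 = 0)
V(m, b) = b/m (V(m, b) = (2*b)/((2*m)) = (2*b)*(1/(2*m)) = b/m)
k(O) = -2 + O*(-4 + O)/12 (k(O) = -2 + ((O/2)*(O - 4))/6 = -2 + ((O*(½))*(-4 + O))/6 = -2 + ((O/2)*(-4 + O))/6 = -2 + (O*(-4 + O)/2)/6 = -2 + O*(-4 + O)/12)
(k(10)*(-128))*T(11) = ((-2 - ⅓*10 + (1/12)*10²)*(-128))*0 = ((-2 - 10/3 + (1/12)*100)*(-128))*0 = ((-2 - 10/3 + 25/3)*(-128))*0 = (3*(-128))*0 = -384*0 = 0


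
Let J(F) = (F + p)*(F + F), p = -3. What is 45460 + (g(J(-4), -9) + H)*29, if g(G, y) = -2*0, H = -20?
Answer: 44880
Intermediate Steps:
J(F) = 2*F*(-3 + F) (J(F) = (F - 3)*(F + F) = (-3 + F)*(2*F) = 2*F*(-3 + F))
g(G, y) = 0
45460 + (g(J(-4), -9) + H)*29 = 45460 + (0 - 20)*29 = 45460 - 20*29 = 45460 - 580 = 44880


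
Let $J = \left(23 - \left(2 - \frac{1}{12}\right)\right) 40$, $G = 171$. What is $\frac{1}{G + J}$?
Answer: $\frac{3}{3043} \approx 0.00098587$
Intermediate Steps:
$J = \frac{2530}{3}$ ($J = \left(23 - \left(2 - \frac{1}{12}\right)\right) 40 = \left(23 + \left(\left(14 - - \frac{1}{12}\right) - 16\right)\right) 40 = \left(23 + \left(\left(14 + \frac{1}{12}\right) - 16\right)\right) 40 = \left(23 + \left(\frac{169}{12} - 16\right)\right) 40 = \left(23 - \frac{23}{12}\right) 40 = \frac{253}{12} \cdot 40 = \frac{2530}{3} \approx 843.33$)
$\frac{1}{G + J} = \frac{1}{171 + \frac{2530}{3}} = \frac{1}{\frac{3043}{3}} = \frac{3}{3043}$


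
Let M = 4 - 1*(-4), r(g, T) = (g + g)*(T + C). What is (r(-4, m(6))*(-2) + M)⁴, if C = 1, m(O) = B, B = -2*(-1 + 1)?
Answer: 331776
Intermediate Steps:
B = 0 (B = -2*0 = 0)
m(O) = 0
r(g, T) = 2*g*(1 + T) (r(g, T) = (g + g)*(T + 1) = (2*g)*(1 + T) = 2*g*(1 + T))
M = 8 (M = 4 + 4 = 8)
(r(-4, m(6))*(-2) + M)⁴ = ((2*(-4)*(1 + 0))*(-2) + 8)⁴ = ((2*(-4)*1)*(-2) + 8)⁴ = (-8*(-2) + 8)⁴ = (16 + 8)⁴ = 24⁴ = 331776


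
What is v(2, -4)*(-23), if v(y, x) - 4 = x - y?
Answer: 46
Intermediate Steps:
v(y, x) = 4 + x - y (v(y, x) = 4 + (x - y) = 4 + x - y)
v(2, -4)*(-23) = (4 - 4 - 1*2)*(-23) = (4 - 4 - 2)*(-23) = -2*(-23) = 46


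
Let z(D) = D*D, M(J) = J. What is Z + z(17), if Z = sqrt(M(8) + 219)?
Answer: 289 + sqrt(227) ≈ 304.07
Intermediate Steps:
z(D) = D**2
Z = sqrt(227) (Z = sqrt(8 + 219) = sqrt(227) ≈ 15.067)
Z + z(17) = sqrt(227) + 17**2 = sqrt(227) + 289 = 289 + sqrt(227)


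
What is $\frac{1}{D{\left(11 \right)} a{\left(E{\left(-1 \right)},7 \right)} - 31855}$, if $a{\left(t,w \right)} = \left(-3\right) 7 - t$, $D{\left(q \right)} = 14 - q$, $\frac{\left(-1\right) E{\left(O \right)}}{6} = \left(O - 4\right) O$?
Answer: $- \frac{1}{31828} \approx -3.1419 \cdot 10^{-5}$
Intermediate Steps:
$E{\left(O \right)} = - 6 O \left(-4 + O\right)$ ($E{\left(O \right)} = - 6 \left(O - 4\right) O = - 6 \left(-4 + O\right) O = - 6 O \left(-4 + O\right)$)
$a{\left(t,w \right)} = -21 - t$
$\frac{1}{D{\left(11 \right)} a{\left(E{\left(-1 \right)},7 \right)} - 31855} = \frac{1}{\left(14 - 11\right) \left(-21 - 6 \left(-1\right) \left(4 - -1\right)\right) - 31855} = \frac{1}{\left(14 - 11\right) \left(-21 - 6 \left(-1\right) \left(4 + 1\right)\right) - 31855} = \frac{1}{3 \left(-21 - 6 \left(-1\right) 5\right) - 31855} = \frac{1}{3 \left(-21 - -30\right) - 31855} = \frac{1}{3 \left(-21 + 30\right) - 31855} = \frac{1}{3 \cdot 9 - 31855} = \frac{1}{27 - 31855} = \frac{1}{-31828} = - \frac{1}{31828}$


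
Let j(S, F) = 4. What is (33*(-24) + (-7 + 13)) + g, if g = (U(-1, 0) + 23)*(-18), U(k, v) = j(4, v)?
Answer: -1272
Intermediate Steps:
U(k, v) = 4
g = -486 (g = (4 + 23)*(-18) = 27*(-18) = -486)
(33*(-24) + (-7 + 13)) + g = (33*(-24) + (-7 + 13)) - 486 = (-792 + 6) - 486 = -786 - 486 = -1272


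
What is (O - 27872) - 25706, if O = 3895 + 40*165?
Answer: -43083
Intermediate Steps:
O = 10495 (O = 3895 + 6600 = 10495)
(O - 27872) - 25706 = (10495 - 27872) - 25706 = -17377 - 25706 = -43083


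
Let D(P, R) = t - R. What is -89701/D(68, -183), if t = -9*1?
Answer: -89701/174 ≈ -515.52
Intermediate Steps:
t = -9
D(P, R) = -9 - R
-89701/D(68, -183) = -89701/(-9 - 1*(-183)) = -89701/(-9 + 183) = -89701/174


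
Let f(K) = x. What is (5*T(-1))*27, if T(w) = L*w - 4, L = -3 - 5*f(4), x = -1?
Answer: -810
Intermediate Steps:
f(K) = -1
L = 2 (L = -3 - 5*(-1) = -3 + 5 = 2)
T(w) = -4 + 2*w (T(w) = 2*w - 4 = -4 + 2*w)
(5*T(-1))*27 = (5*(-4 + 2*(-1)))*27 = (5*(-4 - 2))*27 = (5*(-6))*27 = -30*27 = -810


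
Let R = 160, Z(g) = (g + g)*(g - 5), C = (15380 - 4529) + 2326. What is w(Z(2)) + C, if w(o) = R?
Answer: 13337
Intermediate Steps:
C = 13177 (C = 10851 + 2326 = 13177)
Z(g) = 2*g*(-5 + g) (Z(g) = (2*g)*(-5 + g) = 2*g*(-5 + g))
w(o) = 160
w(Z(2)) + C = 160 + 13177 = 13337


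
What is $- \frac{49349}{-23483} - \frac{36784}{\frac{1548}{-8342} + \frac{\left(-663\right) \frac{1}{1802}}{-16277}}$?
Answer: $\frac{144566976640289425}{729211329039} \approx 1.9825 \cdot 10^{5}$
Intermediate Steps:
$- \frac{49349}{-23483} - \frac{36784}{\frac{1548}{-8342} + \frac{\left(-663\right) \frac{1}{1802}}{-16277}} = \left(-49349\right) \left(- \frac{1}{23483}\right) - \frac{36784}{1548 \left(- \frac{1}{8342}\right) + \left(-663\right) \frac{1}{1802} \left(- \frac{1}{16277}\right)} = \frac{49349}{23483} - \frac{36784}{- \frac{18}{97} - - \frac{39}{1725362}} = \frac{49349}{23483} - \frac{36784}{- \frac{18}{97} + \frac{39}{1725362}} = \frac{49349}{23483} - \frac{36784}{- \frac{31052733}{167360114}} = \frac{49349}{23483} - - \frac{6156174433376}{31052733} = \frac{49349}{23483} + \frac{6156174433376}{31052733} = \frac{144566976640289425}{729211329039}$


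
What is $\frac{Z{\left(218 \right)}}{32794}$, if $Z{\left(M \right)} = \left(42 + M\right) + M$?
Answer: $\frac{239}{16397} \approx 0.014576$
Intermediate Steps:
$Z{\left(M \right)} = 42 + 2 M$
$\frac{Z{\left(218 \right)}}{32794} = \frac{42 + 2 \cdot 218}{32794} = \left(42 + 436\right) \frac{1}{32794} = 478 \cdot \frac{1}{32794} = \frac{239}{16397}$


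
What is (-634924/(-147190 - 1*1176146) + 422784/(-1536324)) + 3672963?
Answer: 155570870740197083/42355684518 ≈ 3.6730e+6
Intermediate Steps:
(-634924/(-147190 - 1*1176146) + 422784/(-1536324)) + 3672963 = (-634924/(-147190 - 1176146) + 422784*(-1/1536324)) + 3672963 = (-634924/(-1323336) - 35232/128027) + 3672963 = (-634924*(-1/1323336) - 35232/128027) + 3672963 = (158731/330834 - 35232/128027) + 3672963 = 8665910249/42355684518 + 3672963 = 155570870740197083/42355684518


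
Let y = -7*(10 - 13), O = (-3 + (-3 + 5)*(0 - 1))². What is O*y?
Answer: 525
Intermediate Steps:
O = 25 (O = (-3 + 2*(-1))² = (-3 - 2)² = (-5)² = 25)
y = 21 (y = -7*(-3) = 21)
O*y = 25*21 = 525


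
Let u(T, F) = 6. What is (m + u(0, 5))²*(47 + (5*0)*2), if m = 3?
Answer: 3807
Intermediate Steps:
(m + u(0, 5))²*(47 + (5*0)*2) = (3 + 6)²*(47 + (5*0)*2) = 9²*(47 + 0*2) = 81*(47 + 0) = 81*47 = 3807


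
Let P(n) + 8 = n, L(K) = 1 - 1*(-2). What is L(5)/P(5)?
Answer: -1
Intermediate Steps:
L(K) = 3 (L(K) = 1 + 2 = 3)
P(n) = -8 + n
L(5)/P(5) = 3/(-8 + 5) = 3/(-3) = -⅓*3 = -1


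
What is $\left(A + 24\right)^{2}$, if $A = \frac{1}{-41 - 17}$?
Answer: $\frac{1934881}{3364} \approx 575.17$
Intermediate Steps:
$A = - \frac{1}{58}$ ($A = \frac{1}{-58} = - \frac{1}{58} \approx -0.017241$)
$\left(A + 24\right)^{2} = \left(- \frac{1}{58} + 24\right)^{2} = \left(\frac{1391}{58}\right)^{2} = \frac{1934881}{3364}$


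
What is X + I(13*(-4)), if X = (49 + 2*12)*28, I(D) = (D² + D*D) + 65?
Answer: 7517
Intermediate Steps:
I(D) = 65 + 2*D² (I(D) = (D² + D²) + 65 = 2*D² + 65 = 65 + 2*D²)
X = 2044 (X = (49 + 24)*28 = 73*28 = 2044)
X + I(13*(-4)) = 2044 + (65 + 2*(13*(-4))²) = 2044 + (65 + 2*(-52)²) = 2044 + (65 + 2*2704) = 2044 + (65 + 5408) = 2044 + 5473 = 7517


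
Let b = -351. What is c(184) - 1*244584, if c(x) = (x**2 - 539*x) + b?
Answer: -310255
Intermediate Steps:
c(x) = -351 + x**2 - 539*x (c(x) = (x**2 - 539*x) - 351 = -351 + x**2 - 539*x)
c(184) - 1*244584 = (-351 + 184**2 - 539*184) - 1*244584 = (-351 + 33856 - 99176) - 244584 = -65671 - 244584 = -310255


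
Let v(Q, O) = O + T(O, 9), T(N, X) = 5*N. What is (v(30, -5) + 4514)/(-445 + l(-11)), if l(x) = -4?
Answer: -4484/449 ≈ -9.9866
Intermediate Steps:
v(Q, O) = 6*O (v(Q, O) = O + 5*O = 6*O)
(v(30, -5) + 4514)/(-445 + l(-11)) = (6*(-5) + 4514)/(-445 - 4) = (-30 + 4514)/(-449) = 4484*(-1/449) = -4484/449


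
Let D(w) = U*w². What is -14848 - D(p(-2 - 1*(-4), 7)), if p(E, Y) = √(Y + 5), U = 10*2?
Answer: -15088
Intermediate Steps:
U = 20
p(E, Y) = √(5 + Y)
D(w) = 20*w²
-14848 - D(p(-2 - 1*(-4), 7)) = -14848 - 20*(√(5 + 7))² = -14848 - 20*(√12)² = -14848 - 20*(2*√3)² = -14848 - 20*12 = -14848 - 1*240 = -14848 - 240 = -15088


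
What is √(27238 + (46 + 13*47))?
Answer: √27895 ≈ 167.02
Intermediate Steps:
√(27238 + (46 + 13*47)) = √(27238 + (46 + 611)) = √(27238 + 657) = √27895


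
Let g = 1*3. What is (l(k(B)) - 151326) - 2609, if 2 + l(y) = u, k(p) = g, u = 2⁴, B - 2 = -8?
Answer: -153921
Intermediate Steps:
B = -6 (B = 2 - 8 = -6)
u = 16
g = 3
k(p) = 3
l(y) = 14 (l(y) = -2 + 16 = 14)
(l(k(B)) - 151326) - 2609 = (14 - 151326) - 2609 = -151312 - 2609 = -153921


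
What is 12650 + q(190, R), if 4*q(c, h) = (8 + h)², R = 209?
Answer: 97689/4 ≈ 24422.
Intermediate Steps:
q(c, h) = (8 + h)²/4
12650 + q(190, R) = 12650 + (8 + 209)²/4 = 12650 + (¼)*217² = 12650 + (¼)*47089 = 12650 + 47089/4 = 97689/4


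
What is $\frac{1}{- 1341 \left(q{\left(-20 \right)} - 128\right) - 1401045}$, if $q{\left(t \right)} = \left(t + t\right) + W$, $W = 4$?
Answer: $- \frac{1}{1181121} \approx -8.4665 \cdot 10^{-7}$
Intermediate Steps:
$q{\left(t \right)} = 4 + 2 t$ ($q{\left(t \right)} = \left(t + t\right) + 4 = 2 t + 4 = 4 + 2 t$)
$\frac{1}{- 1341 \left(q{\left(-20 \right)} - 128\right) - 1401045} = \frac{1}{- 1341 \left(\left(4 + 2 \left(-20\right)\right) - 128\right) - 1401045} = \frac{1}{- 1341 \left(\left(4 - 40\right) - 128\right) - 1401045} = \frac{1}{- 1341 \left(-36 - 128\right) - 1401045} = \frac{1}{\left(-1341\right) \left(-164\right) - 1401045} = \frac{1}{219924 - 1401045} = \frac{1}{-1181121} = - \frac{1}{1181121}$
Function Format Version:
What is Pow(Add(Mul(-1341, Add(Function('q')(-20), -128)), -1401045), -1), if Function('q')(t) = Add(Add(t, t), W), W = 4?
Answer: Rational(-1, 1181121) ≈ -8.4665e-7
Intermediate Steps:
Function('q')(t) = Add(4, Mul(2, t)) (Function('q')(t) = Add(Add(t, t), 4) = Add(Mul(2, t), 4) = Add(4, Mul(2, t)))
Pow(Add(Mul(-1341, Add(Function('q')(-20), -128)), -1401045), -1) = Pow(Add(Mul(-1341, Add(Add(4, Mul(2, -20)), -128)), -1401045), -1) = Pow(Add(Mul(-1341, Add(Add(4, -40), -128)), -1401045), -1) = Pow(Add(Mul(-1341, Add(-36, -128)), -1401045), -1) = Pow(Add(Mul(-1341, -164), -1401045), -1) = Pow(Add(219924, -1401045), -1) = Pow(-1181121, -1) = Rational(-1, 1181121)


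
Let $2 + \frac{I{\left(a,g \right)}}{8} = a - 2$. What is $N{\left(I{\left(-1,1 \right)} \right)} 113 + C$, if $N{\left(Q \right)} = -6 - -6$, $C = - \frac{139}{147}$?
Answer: $- \frac{139}{147} \approx -0.94558$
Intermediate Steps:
$C = - \frac{139}{147}$ ($C = \left(-139\right) \frac{1}{147} = - \frac{139}{147} \approx -0.94558$)
$I{\left(a,g \right)} = -32 + 8 a$ ($I{\left(a,g \right)} = -16 + 8 \left(a - 2\right) = -16 + 8 \left(-2 + a\right) = -16 + \left(-16 + 8 a\right) = -32 + 8 a$)
$N{\left(Q \right)} = 0$ ($N{\left(Q \right)} = -6 + 6 = 0$)
$N{\left(I{\left(-1,1 \right)} \right)} 113 + C = 0 \cdot 113 - \frac{139}{147} = 0 - \frac{139}{147} = - \frac{139}{147}$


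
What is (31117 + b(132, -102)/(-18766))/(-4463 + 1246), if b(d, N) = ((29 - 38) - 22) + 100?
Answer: -583941553/60370222 ≈ -9.6727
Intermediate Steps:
b(d, N) = 69 (b(d, N) = (-9 - 22) + 100 = -31 + 100 = 69)
(31117 + b(132, -102)/(-18766))/(-4463 + 1246) = (31117 + 69/(-18766))/(-4463 + 1246) = (31117 + 69*(-1/18766))/(-3217) = (31117 - 69/18766)*(-1/3217) = (583941553/18766)*(-1/3217) = -583941553/60370222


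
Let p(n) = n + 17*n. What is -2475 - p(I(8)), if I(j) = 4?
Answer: -2547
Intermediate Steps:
p(n) = 18*n
-2475 - p(I(8)) = -2475 - 18*4 = -2475 - 1*72 = -2475 - 72 = -2547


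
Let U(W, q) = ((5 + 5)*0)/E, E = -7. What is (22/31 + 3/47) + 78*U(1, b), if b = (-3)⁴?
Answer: 1127/1457 ≈ 0.77351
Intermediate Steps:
b = 81
U(W, q) = 0 (U(W, q) = ((5 + 5)*0)/(-7) = (10*0)*(-⅐) = 0*(-⅐) = 0)
(22/31 + 3/47) + 78*U(1, b) = (22/31 + 3/47) + 78*0 = (22*(1/31) + 3*(1/47)) + 0 = (22/31 + 3/47) + 0 = 1127/1457 + 0 = 1127/1457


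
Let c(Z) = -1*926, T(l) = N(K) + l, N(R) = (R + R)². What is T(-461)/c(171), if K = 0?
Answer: 461/926 ≈ 0.49784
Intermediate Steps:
N(R) = 4*R² (N(R) = (2*R)² = 4*R²)
T(l) = l (T(l) = 4*0² + l = 4*0 + l = 0 + l = l)
c(Z) = -926
T(-461)/c(171) = -461/(-926) = -461*(-1/926) = 461/926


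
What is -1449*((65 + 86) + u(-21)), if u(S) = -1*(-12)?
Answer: -236187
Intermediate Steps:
u(S) = 12
-1449*((65 + 86) + u(-21)) = -1449*((65 + 86) + 12) = -1449*(151 + 12) = -1449*163 = -236187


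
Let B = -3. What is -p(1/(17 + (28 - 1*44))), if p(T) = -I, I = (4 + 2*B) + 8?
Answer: 6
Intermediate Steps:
I = 6 (I = (4 + 2*(-3)) + 8 = (4 - 6) + 8 = -2 + 8 = 6)
p(T) = -6 (p(T) = -1*6 = -6)
-p(1/(17 + (28 - 1*44))) = -1*(-6) = 6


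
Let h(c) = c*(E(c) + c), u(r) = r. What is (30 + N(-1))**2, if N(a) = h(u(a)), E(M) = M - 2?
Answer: 1156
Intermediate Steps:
E(M) = -2 + M
h(c) = c*(-2 + 2*c) (h(c) = c*((-2 + c) + c) = c*(-2 + 2*c))
N(a) = 2*a*(-1 + a)
(30 + N(-1))**2 = (30 + 2*(-1)*(-1 - 1))**2 = (30 + 2*(-1)*(-2))**2 = (30 + 4)**2 = 34**2 = 1156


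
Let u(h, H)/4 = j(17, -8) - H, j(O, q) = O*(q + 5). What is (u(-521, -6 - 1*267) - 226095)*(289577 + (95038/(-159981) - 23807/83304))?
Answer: -32189566548026222889/493594712 ≈ -6.5215e+10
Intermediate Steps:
j(O, q) = O*(5 + q)
u(h, H) = -204 - 4*H (u(h, H) = 4*(17*(5 - 8) - H) = 4*(17*(-3) - H) = 4*(-51 - H) = -204 - 4*H)
(u(-521, -6 - 1*267) - 226095)*(289577 + (95038/(-159981) - 23807/83304)) = ((-204 - 4*(-6 - 1*267)) - 226095)*(289577 + (95038/(-159981) - 23807/83304)) = ((-204 - 4*(-6 - 267)) - 226095)*(289577 + (95038*(-1/159981) - 23807*1/83304)) = ((-204 - 4*(-273)) - 226095)*(289577 + (-95038/159981 - 23807/83304)) = ((-204 + 1092) - 226095)*(289577 - 3908571073/4442352408) = (888 - 226095)*(1286399174680343/4442352408) = -225207*1286399174680343/4442352408 = -32189566548026222889/493594712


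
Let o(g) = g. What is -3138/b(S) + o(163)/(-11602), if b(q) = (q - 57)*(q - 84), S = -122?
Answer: -21208769/213906074 ≈ -0.099150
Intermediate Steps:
b(q) = (-84 + q)*(-57 + q) (b(q) = (-57 + q)*(-84 + q) = (-84 + q)*(-57 + q))
-3138/b(S) + o(163)/(-11602) = -3138/(4788 + (-122)**2 - 141*(-122)) + 163/(-11602) = -3138/(4788 + 14884 + 17202) + 163*(-1/11602) = -3138/36874 - 163/11602 = -3138*1/36874 - 163/11602 = -1569/18437 - 163/11602 = -21208769/213906074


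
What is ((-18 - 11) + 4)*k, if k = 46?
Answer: -1150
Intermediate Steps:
((-18 - 11) + 4)*k = ((-18 - 11) + 4)*46 = (-29 + 4)*46 = -25*46 = -1150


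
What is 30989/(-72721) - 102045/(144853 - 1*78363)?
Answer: -1896254611/967043858 ≈ -1.9609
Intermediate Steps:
30989/(-72721) - 102045/(144853 - 1*78363) = 30989*(-1/72721) - 102045/(144853 - 78363) = -30989/72721 - 102045/66490 = -30989/72721 - 102045*1/66490 = -30989/72721 - 20409/13298 = -1896254611/967043858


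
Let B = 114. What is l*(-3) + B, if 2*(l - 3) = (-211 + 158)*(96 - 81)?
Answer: 2595/2 ≈ 1297.5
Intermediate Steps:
l = -789/2 (l = 3 + ((-211 + 158)*(96 - 81))/2 = 3 + (-53*15)/2 = 3 + (½)*(-795) = 3 - 795/2 = -789/2 ≈ -394.50)
l*(-3) + B = -789/2*(-3) + 114 = 2367/2 + 114 = 2595/2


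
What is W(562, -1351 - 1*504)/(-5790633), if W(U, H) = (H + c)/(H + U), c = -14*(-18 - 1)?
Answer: -1589/7487288469 ≈ -2.1223e-7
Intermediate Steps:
c = 266 (c = -14*(-19) = 266)
W(U, H) = (266 + H)/(H + U) (W(U, H) = (H + 266)/(H + U) = (266 + H)/(H + U))
W(562, -1351 - 1*504)/(-5790633) = ((266 + (-1351 - 1*504))/((-1351 - 1*504) + 562))/(-5790633) = ((266 + (-1351 - 504))/((-1351 - 504) + 562))*(-1/5790633) = ((266 - 1855)/(-1855 + 562))*(-1/5790633) = (-1589/(-1293))*(-1/5790633) = -1/1293*(-1589)*(-1/5790633) = (1589/1293)*(-1/5790633) = -1589/7487288469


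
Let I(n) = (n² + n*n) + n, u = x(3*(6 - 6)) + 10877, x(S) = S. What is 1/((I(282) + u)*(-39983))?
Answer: -1/6805386481 ≈ -1.4694e-10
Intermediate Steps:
u = 10877 (u = 3*(6 - 6) + 10877 = 3*0 + 10877 = 0 + 10877 = 10877)
I(n) = n + 2*n² (I(n) = (n² + n²) + n = 2*n² + n = n + 2*n²)
1/((I(282) + u)*(-39983)) = 1/((282*(1 + 2*282) + 10877)*(-39983)) = -1/39983/(282*(1 + 564) + 10877) = -1/39983/(282*565 + 10877) = -1/39983/(159330 + 10877) = -1/39983/170207 = (1/170207)*(-1/39983) = -1/6805386481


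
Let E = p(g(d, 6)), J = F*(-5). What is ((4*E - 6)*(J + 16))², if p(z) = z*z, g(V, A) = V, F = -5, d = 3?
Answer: 1512900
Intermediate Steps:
J = 25 (J = -5*(-5) = 25)
p(z) = z²
E = 9 (E = 3² = 9)
((4*E - 6)*(J + 16))² = ((4*9 - 6)*(25 + 16))² = ((36 - 6)*41)² = (30*41)² = 1230² = 1512900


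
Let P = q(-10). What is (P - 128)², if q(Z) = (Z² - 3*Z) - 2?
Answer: 0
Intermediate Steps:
q(Z) = -2 + Z² - 3*Z
P = 128 (P = -2 + (-10)² - 3*(-10) = -2 + 100 + 30 = 128)
(P - 128)² = (128 - 128)² = 0² = 0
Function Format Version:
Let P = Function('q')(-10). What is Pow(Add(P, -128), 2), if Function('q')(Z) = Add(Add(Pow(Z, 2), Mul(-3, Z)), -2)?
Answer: 0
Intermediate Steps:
Function('q')(Z) = Add(-2, Pow(Z, 2), Mul(-3, Z))
P = 128 (P = Add(-2, Pow(-10, 2), Mul(-3, -10)) = Add(-2, 100, 30) = 128)
Pow(Add(P, -128), 2) = Pow(Add(128, -128), 2) = Pow(0, 2) = 0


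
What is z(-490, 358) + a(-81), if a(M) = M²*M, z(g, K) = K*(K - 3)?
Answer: -404351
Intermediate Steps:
z(g, K) = K*(-3 + K)
a(M) = M³
z(-490, 358) + a(-81) = 358*(-3 + 358) + (-81)³ = 358*355 - 531441 = 127090 - 531441 = -404351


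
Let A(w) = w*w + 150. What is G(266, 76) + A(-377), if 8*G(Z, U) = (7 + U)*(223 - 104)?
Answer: 1148109/8 ≈ 1.4351e+5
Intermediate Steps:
G(Z, U) = 833/8 + 119*U/8 (G(Z, U) = ((7 + U)*(223 - 104))/8 = ((7 + U)*119)/8 = (833 + 119*U)/8 = 833/8 + 119*U/8)
A(w) = 150 + w² (A(w) = w² + 150 = 150 + w²)
G(266, 76) + A(-377) = (833/8 + (119/8)*76) + (150 + (-377)²) = (833/8 + 2261/2) + (150 + 142129) = 9877/8 + 142279 = 1148109/8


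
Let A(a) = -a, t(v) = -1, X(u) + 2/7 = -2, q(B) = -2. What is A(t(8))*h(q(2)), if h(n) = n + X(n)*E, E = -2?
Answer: 18/7 ≈ 2.5714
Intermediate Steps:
X(u) = -16/7 (X(u) = -2/7 - 2 = -16/7)
h(n) = 32/7 + n (h(n) = n - 16/7*(-2) = n + 32/7 = 32/7 + n)
A(t(8))*h(q(2)) = (-1*(-1))*(32/7 - 2) = 1*(18/7) = 18/7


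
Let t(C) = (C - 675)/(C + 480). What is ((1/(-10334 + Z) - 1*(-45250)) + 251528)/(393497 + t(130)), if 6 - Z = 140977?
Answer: 5478287425258/7263627265125 ≈ 0.75421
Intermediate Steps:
Z = -140971 (Z = 6 - 1*140977 = 6 - 140977 = -140971)
t(C) = (-675 + C)/(480 + C)
((1/(-10334 + Z) - 1*(-45250)) + 251528)/(393497 + t(130)) = ((1/(-10334 - 140971) - 1*(-45250)) + 251528)/(393497 + (-675 + 130)/(480 + 130)) = ((1/(-151305) + 45250) + 251528)/(393497 - 545/610) = ((-1/151305 + 45250) + 251528)/(393497 + (1/610)*(-545)) = (6846551249/151305 + 251528)/(393497 - 109/122) = 44903995289/(151305*(48006525/122)) = (44903995289/151305)*(122/48006525) = 5478287425258/7263627265125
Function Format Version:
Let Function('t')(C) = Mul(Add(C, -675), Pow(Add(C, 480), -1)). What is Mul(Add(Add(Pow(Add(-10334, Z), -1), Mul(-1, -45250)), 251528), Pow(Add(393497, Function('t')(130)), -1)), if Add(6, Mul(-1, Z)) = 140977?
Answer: Rational(5478287425258, 7263627265125) ≈ 0.75421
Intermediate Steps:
Z = -140971 (Z = Add(6, Mul(-1, 140977)) = Add(6, -140977) = -140971)
Function('t')(C) = Mul(Pow(Add(480, C), -1), Add(-675, C)) (Function('t')(C) = Mul(Add(-675, C), Pow(Add(480, C), -1)) = Mul(Pow(Add(480, C), -1), Add(-675, C)))
Mul(Add(Add(Pow(Add(-10334, Z), -1), Mul(-1, -45250)), 251528), Pow(Add(393497, Function('t')(130)), -1)) = Mul(Add(Add(Pow(Add(-10334, -140971), -1), Mul(-1, -45250)), 251528), Pow(Add(393497, Mul(Pow(Add(480, 130), -1), Add(-675, 130))), -1)) = Mul(Add(Add(Pow(-151305, -1), 45250), 251528), Pow(Add(393497, Mul(Pow(610, -1), -545)), -1)) = Mul(Add(Add(Rational(-1, 151305), 45250), 251528), Pow(Add(393497, Mul(Rational(1, 610), -545)), -1)) = Mul(Add(Rational(6846551249, 151305), 251528), Pow(Add(393497, Rational(-109, 122)), -1)) = Mul(Rational(44903995289, 151305), Pow(Rational(48006525, 122), -1)) = Mul(Rational(44903995289, 151305), Rational(122, 48006525)) = Rational(5478287425258, 7263627265125)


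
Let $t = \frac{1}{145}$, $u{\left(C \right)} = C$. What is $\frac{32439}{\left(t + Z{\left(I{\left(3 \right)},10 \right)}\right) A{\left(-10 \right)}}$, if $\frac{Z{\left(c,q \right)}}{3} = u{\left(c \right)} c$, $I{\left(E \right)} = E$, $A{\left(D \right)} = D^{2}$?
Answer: $\frac{85521}{7120} \approx 12.011$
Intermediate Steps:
$t = \frac{1}{145} \approx 0.0068966$
$Z{\left(c,q \right)} = 3 c^{2}$ ($Z{\left(c,q \right)} = 3 c c = 3 c^{2}$)
$\frac{32439}{\left(t + Z{\left(I{\left(3 \right)},10 \right)}\right) A{\left(-10 \right)}} = \frac{32439}{\left(\frac{1}{145} + 3 \cdot 3^{2}\right) \left(-10\right)^{2}} = \frac{32439}{\left(\frac{1}{145} + 3 \cdot 9\right) 100} = \frac{32439}{\left(\frac{1}{145} + 27\right) 100} = \frac{32439}{\frac{3916}{145} \cdot 100} = \frac{32439}{\frac{78320}{29}} = 32439 \cdot \frac{29}{78320} = \frac{85521}{7120}$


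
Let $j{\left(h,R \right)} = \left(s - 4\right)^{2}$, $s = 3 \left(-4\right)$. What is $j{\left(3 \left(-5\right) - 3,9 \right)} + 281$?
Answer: $537$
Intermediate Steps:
$s = -12$
$j{\left(h,R \right)} = 256$ ($j{\left(h,R \right)} = \left(-12 - 4\right)^{2} = \left(-16\right)^{2} = 256$)
$j{\left(3 \left(-5\right) - 3,9 \right)} + 281 = 256 + 281 = 537$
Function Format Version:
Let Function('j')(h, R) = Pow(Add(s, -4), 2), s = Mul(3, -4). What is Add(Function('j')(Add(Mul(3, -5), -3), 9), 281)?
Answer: 537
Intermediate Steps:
s = -12
Function('j')(h, R) = 256 (Function('j')(h, R) = Pow(Add(-12, -4), 2) = Pow(-16, 2) = 256)
Add(Function('j')(Add(Mul(3, -5), -3), 9), 281) = Add(256, 281) = 537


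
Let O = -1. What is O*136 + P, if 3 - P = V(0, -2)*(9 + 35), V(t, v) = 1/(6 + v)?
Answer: -144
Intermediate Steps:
P = -8 (P = 3 - (9 + 35)/(6 - 2) = 3 - 44/4 = 3 - 1*11 = 3 - 11 = -8)
O*136 + P = -1*136 - 8 = -136 - 8 = -144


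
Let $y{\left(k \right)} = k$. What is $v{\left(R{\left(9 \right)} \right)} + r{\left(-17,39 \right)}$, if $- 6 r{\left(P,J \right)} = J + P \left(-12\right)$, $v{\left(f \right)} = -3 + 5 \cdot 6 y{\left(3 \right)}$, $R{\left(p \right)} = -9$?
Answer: $\frac{93}{2} \approx 46.5$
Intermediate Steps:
$v{\left(f \right)} = 87$ ($v{\left(f \right)} = -3 + 5 \cdot 6 \cdot 3 = -3 + 30 \cdot 3 = -3 + 90 = 87$)
$r{\left(P,J \right)} = 2 P - \frac{J}{6}$ ($r{\left(P,J \right)} = - \frac{J + P \left(-12\right)}{6} = - \frac{J - 12 P}{6} = 2 P - \frac{J}{6}$)
$v{\left(R{\left(9 \right)} \right)} + r{\left(-17,39 \right)} = 87 + \left(2 \left(-17\right) - \frac{13}{2}\right) = 87 - \frac{81}{2} = \frac{93}{2}$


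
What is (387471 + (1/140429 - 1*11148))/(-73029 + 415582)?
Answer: 52846662568/48104375237 ≈ 1.0986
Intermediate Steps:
(387471 + (1/140429 - 1*11148))/(-73029 + 415582) = (387471 + (1/140429 - 11148))/342553 = (387471 - 1565502491/140429)*(1/342553) = (52846662568/140429)*(1/342553) = 52846662568/48104375237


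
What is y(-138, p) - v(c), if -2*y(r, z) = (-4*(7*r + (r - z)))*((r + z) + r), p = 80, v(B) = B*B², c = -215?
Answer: 10402503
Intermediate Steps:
v(B) = B³
y(r, z) = -(z + 2*r)*(-32*r + 4*z)/2 (y(r, z) = -(-4*(7*r + (r - z)))*((r + z) + r)/2 = -(-4*(-z + 8*r))*(z + 2*r)/2 = -(-32*r + 4*z)*(z + 2*r)/2 = -(z + 2*r)*(-32*r + 4*z)/2)
y(-138, p) - v(c) = (-2*80² + 32*(-138)² + 12*(-138)*80) - 1*(-215)³ = (-2*6400 + 32*19044 - 132480) - 1*(-9938375) = (-12800 + 609408 - 132480) + 9938375 = 464128 + 9938375 = 10402503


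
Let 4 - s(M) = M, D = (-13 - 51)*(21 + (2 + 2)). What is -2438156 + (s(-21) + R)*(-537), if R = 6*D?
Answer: 2703619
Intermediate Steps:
D = -1600 (D = -64*(21 + 4) = -64*25 = -1600)
s(M) = 4 - M
R = -9600 (R = 6*(-1600) = -9600)
-2438156 + (s(-21) + R)*(-537) = -2438156 + ((4 - 1*(-21)) - 9600)*(-537) = -2438156 + ((4 + 21) - 9600)*(-537) = -2438156 + (25 - 9600)*(-537) = -2438156 - 9575*(-537) = -2438156 + 5141775 = 2703619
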